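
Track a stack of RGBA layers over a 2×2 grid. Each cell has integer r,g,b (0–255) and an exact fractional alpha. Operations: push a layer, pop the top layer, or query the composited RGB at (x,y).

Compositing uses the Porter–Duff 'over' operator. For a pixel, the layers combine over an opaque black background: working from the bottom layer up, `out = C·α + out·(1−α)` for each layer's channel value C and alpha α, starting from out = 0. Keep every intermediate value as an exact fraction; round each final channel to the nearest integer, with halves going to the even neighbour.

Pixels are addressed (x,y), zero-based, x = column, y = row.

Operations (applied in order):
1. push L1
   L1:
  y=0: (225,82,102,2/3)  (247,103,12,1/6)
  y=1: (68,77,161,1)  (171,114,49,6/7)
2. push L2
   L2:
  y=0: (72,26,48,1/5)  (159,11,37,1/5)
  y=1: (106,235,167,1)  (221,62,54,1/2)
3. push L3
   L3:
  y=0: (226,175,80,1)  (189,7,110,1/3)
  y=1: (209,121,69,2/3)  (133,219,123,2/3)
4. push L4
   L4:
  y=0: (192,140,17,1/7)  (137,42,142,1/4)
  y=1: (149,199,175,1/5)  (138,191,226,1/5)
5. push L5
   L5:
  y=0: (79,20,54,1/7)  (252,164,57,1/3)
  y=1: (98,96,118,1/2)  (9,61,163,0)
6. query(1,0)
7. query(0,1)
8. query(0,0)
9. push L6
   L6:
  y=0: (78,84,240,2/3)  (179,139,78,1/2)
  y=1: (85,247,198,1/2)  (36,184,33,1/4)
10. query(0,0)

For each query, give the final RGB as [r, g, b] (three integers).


at x=1,y=0 over L1,L2,L3,L4,L5:
L1 α=1/6: [247/6, 103/6, 2]
L2 α=1/5: [971/15, 239/15, 9]
L3 α=1/3: [4777/45, 583/45, 128/3]
L4 α=1/4: [1708/15, 1213/60, 135/2]
L5 α=1/3: [7196/45, 6133/90, 64]
= [160, 68, 64]

at x=0,y=1 over L1,L2,L3,L4,L5:
after L1 α=1: [68, 77, 161]
after L2 α=1: [106, 235, 167]
after L3 α=2/3: [524/3, 159, 305/3]
after L4 α=1/5: [2543/15, 167, 349/3]
after L5 α=1/2: [4013/30, 263/2, 703/6]
rounded: [134, 132, 117]

(0,0) stack=L1,L2,L3,L4,L5; from [0,0,0]:
L1 α=2/3: [150, 164/3, 68]
L2 α=1/5: [672/5, 734/15, 64]
L3 α=1: [226, 175, 80]
L4 α=1/7: [1548/7, 170, 71]
L5 α=1/7: [9841/49, 1040/7, 480/7]
= [201, 149, 69]

query (0,0) [L1,L2,L3,L4,L5,L6] — begin 0,0,0
+L1 (α=2/3) → [150, 164/3, 68]
+L2 (α=1/5) → [672/5, 734/15, 64]
+L3 (α=1) → [226, 175, 80]
+L4 (α=1/7) → [1548/7, 170, 71]
+L5 (α=1/7) → [9841/49, 1040/7, 480/7]
+L6 (α=2/3) → [17485/147, 2216/21, 1280/7]
= [119, 106, 183]


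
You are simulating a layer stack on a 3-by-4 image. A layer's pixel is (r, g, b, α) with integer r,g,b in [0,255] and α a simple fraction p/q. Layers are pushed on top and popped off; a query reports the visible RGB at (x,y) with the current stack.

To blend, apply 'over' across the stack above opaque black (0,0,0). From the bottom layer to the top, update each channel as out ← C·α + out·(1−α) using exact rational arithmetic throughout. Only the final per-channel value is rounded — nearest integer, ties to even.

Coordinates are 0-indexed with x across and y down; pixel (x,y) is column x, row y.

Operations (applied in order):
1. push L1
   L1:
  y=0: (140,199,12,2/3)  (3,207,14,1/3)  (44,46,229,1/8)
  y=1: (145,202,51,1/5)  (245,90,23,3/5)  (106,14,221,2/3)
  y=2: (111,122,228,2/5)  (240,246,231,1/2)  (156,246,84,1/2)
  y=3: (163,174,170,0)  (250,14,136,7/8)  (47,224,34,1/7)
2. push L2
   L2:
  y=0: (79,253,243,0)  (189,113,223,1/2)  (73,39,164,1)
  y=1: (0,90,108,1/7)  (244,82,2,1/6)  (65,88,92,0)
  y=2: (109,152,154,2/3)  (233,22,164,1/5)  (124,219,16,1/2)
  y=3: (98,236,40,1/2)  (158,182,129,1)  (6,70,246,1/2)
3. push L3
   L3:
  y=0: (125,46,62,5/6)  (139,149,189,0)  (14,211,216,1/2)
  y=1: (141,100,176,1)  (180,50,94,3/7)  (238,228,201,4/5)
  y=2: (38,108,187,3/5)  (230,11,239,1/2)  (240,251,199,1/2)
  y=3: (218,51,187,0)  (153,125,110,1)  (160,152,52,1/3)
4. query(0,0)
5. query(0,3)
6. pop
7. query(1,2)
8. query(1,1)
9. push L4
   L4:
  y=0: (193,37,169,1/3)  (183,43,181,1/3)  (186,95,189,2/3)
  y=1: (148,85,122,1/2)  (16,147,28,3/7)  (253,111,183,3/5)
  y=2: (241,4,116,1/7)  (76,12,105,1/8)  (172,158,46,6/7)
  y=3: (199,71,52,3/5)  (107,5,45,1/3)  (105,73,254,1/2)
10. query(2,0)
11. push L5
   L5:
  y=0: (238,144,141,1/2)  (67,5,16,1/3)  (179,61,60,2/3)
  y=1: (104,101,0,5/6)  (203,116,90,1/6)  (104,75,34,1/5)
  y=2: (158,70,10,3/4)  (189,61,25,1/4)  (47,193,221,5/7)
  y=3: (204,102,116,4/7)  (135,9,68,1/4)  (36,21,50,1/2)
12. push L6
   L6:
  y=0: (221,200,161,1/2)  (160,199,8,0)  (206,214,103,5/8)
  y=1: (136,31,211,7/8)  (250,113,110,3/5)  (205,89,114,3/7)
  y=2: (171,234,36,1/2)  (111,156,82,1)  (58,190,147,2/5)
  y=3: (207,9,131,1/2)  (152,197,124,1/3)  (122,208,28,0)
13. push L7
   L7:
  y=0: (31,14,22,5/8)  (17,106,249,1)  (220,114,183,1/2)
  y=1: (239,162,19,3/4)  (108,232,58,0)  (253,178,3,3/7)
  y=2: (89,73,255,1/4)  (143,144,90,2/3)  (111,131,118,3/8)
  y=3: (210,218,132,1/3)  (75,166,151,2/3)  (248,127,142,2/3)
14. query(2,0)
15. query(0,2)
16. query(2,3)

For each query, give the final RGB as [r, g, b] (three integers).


at x=0,y=0 over L1,L2,L3:
L1 α=2/3: [280/3, 398/3, 8]
L2 α=0: [280/3, 398/3, 8]
L3 α=5/6: [2155/18, 544/9, 53]
= [120, 60, 53]

at x=0,y=3 over L1,L2,L3:
+L1 (α=0) → [0, 0, 0]
+L2 (α=1/2) → [49, 118, 20]
+L3 (α=0) → [49, 118, 20]
→ [49, 118, 20]

at x=1,y=2 over L1,L2:
after L1 α=1/2: [120, 123, 231/2]
after L2 α=1/5: [713/5, 514/5, 626/5]
rounded: [143, 103, 125]

at x=1,y=1 over L1,L2:
after L1 α=3/5: [147, 54, 69/5]
after L2 α=1/6: [979/6, 176/3, 71/6]
rounded: [163, 59, 12]

at x=2,y=0 over L1,L2,L4:
after L1 α=1/8: [11/2, 23/4, 229/8]
after L2 α=1: [73, 39, 164]
after L4 α=2/3: [445/3, 229/3, 542/3]
rounded: [148, 76, 181]

(2,0) stack=L1,L2,L4,L5,L6,L7; from [0,0,0]:
+L1 (α=1/8) → [11/2, 23/4, 229/8]
+L2 (α=1) → [73, 39, 164]
+L4 (α=2/3) → [445/3, 229/3, 542/3]
+L5 (α=2/3) → [1519/9, 595/9, 902/9]
+L6 (α=5/8) → [4609/24, 3805/24, 2447/24]
+L7 (α=1/2) → [9889/48, 6541/48, 6839/48]
= [206, 136, 142]

query (0,2) [L1,L2,L4,L5,L6,L7] — begin 0,0,0
L1 α=2/5: [222/5, 244/5, 456/5]
L2 α=2/3: [1312/15, 588/5, 1996/15]
L4 α=1/7: [547/5, 3548/35, 4572/35]
L5 α=3/4: [2917/20, 5449/70, 2811/70]
L6 α=1/2: [6337/40, 21829/140, 5331/140]
L7 α=1/4: [22571/160, 75707/560, 51693/560]
rounded: [141, 135, 92]

at x=2,y=3 over L1,L2,L4,L5,L6,L7:
L1 α=1/7: [47/7, 32, 34/7]
L2 α=1/2: [89/14, 51, 878/7]
L4 α=1/2: [1559/28, 62, 1328/7]
L5 α=1/2: [2567/56, 83/2, 839/7]
L6 α=0: [2567/56, 83/2, 839/7]
L7 α=2/3: [30343/168, 197/2, 2827/21]
= [181, 98, 135]


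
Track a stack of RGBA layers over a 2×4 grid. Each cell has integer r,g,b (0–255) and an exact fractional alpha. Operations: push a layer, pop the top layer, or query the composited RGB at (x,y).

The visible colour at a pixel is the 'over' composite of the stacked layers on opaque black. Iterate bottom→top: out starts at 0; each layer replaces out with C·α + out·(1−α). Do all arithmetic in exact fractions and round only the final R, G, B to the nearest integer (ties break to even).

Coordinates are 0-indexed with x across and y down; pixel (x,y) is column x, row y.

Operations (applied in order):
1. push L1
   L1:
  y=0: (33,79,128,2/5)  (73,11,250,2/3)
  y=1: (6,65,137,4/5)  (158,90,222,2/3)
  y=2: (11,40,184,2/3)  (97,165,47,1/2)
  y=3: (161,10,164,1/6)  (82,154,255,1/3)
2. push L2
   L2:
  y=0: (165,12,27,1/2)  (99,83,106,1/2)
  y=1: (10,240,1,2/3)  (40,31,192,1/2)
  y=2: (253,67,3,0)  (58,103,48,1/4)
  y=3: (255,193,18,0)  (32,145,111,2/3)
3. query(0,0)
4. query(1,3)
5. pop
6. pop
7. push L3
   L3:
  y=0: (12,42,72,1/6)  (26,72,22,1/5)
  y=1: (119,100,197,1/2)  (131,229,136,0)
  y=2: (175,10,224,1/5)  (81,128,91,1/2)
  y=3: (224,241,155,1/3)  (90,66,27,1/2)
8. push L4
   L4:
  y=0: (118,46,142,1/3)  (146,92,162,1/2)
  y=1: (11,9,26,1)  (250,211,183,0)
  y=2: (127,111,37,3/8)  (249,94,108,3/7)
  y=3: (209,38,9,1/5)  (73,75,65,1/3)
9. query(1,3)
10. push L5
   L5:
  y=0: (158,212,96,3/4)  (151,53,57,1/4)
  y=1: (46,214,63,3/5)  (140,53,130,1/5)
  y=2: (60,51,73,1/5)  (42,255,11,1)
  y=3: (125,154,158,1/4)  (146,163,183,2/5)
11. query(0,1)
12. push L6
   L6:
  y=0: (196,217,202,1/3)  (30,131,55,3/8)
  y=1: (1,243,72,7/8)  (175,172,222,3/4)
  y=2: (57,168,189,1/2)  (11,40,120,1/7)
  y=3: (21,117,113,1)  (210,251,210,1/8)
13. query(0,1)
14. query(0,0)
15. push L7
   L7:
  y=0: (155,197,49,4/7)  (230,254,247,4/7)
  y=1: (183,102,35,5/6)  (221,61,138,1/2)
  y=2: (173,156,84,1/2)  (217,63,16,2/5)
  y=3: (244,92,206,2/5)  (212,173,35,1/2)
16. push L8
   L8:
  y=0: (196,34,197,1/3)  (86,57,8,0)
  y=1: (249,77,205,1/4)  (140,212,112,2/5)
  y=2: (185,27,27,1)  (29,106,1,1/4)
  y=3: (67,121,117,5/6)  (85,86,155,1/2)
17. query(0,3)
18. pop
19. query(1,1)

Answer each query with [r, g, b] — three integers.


(0,0) stack=L1,L2; from [0,0,0]:
+L1 (α=2/5) → [66/5, 158/5, 256/5]
+L2 (α=1/2) → [891/10, 109/5, 391/10]
= [89, 22, 39]

(1,3) stack=L1,L2; from [0,0,0]:
+L1 (α=1/3) → [82/3, 154/3, 85]
+L2 (α=2/3) → [274/9, 1024/9, 307/3]
→ [30, 114, 102]

(1,3) stack=L3,L4; from [0,0,0]:
after L3 α=1/2: [45, 33, 27/2]
after L4 α=1/3: [163/3, 47, 92/3]
= [54, 47, 31]

at x=0,y=1 over L3,L4,L5:
after L3 α=1/2: [119/2, 50, 197/2]
after L4 α=1: [11, 9, 26]
after L5 α=3/5: [32, 132, 241/5]
rounded: [32, 132, 48]

query (0,1) [L3,L4,L5,L6] — begin 0,0,0
L3 α=1/2: [119/2, 50, 197/2]
L4 α=1: [11, 9, 26]
L5 α=3/5: [32, 132, 241/5]
L6 α=7/8: [39/8, 1833/8, 2761/40]
→ [5, 229, 69]

at x=0,y=0 over L3,L4,L5,L6:
after L3 α=1/6: [2, 7, 12]
after L4 α=1/3: [122/3, 20, 166/3]
after L5 α=3/4: [386/3, 164, 515/6]
after L6 α=1/3: [1360/9, 545/3, 1121/9]
→ [151, 182, 125]

at x=0,y=3 over L3,L4,L5,L6,L7,L8:
+L3 (α=1/3) → [224/3, 241/3, 155/3]
+L4 (α=1/5) → [1523/15, 1078/15, 647/15]
+L5 (α=1/4) → [537/5, 462/5, 1437/20]
+L6 (α=1) → [21, 117, 113]
+L7 (α=2/5) → [551/5, 107, 751/5]
+L8 (α=5/6) → [371/5, 356/3, 1838/15]
→ [74, 119, 123]

query (1,1) [L3,L4,L5,L6,L7] — begin 0,0,0
after L3 α=0: [0, 0, 0]
after L4 α=0: [0, 0, 0]
after L5 α=1/5: [28, 53/5, 26]
after L6 α=3/4: [553/4, 2633/20, 173]
after L7 α=1/2: [1437/8, 3853/40, 311/2]
→ [180, 96, 156]


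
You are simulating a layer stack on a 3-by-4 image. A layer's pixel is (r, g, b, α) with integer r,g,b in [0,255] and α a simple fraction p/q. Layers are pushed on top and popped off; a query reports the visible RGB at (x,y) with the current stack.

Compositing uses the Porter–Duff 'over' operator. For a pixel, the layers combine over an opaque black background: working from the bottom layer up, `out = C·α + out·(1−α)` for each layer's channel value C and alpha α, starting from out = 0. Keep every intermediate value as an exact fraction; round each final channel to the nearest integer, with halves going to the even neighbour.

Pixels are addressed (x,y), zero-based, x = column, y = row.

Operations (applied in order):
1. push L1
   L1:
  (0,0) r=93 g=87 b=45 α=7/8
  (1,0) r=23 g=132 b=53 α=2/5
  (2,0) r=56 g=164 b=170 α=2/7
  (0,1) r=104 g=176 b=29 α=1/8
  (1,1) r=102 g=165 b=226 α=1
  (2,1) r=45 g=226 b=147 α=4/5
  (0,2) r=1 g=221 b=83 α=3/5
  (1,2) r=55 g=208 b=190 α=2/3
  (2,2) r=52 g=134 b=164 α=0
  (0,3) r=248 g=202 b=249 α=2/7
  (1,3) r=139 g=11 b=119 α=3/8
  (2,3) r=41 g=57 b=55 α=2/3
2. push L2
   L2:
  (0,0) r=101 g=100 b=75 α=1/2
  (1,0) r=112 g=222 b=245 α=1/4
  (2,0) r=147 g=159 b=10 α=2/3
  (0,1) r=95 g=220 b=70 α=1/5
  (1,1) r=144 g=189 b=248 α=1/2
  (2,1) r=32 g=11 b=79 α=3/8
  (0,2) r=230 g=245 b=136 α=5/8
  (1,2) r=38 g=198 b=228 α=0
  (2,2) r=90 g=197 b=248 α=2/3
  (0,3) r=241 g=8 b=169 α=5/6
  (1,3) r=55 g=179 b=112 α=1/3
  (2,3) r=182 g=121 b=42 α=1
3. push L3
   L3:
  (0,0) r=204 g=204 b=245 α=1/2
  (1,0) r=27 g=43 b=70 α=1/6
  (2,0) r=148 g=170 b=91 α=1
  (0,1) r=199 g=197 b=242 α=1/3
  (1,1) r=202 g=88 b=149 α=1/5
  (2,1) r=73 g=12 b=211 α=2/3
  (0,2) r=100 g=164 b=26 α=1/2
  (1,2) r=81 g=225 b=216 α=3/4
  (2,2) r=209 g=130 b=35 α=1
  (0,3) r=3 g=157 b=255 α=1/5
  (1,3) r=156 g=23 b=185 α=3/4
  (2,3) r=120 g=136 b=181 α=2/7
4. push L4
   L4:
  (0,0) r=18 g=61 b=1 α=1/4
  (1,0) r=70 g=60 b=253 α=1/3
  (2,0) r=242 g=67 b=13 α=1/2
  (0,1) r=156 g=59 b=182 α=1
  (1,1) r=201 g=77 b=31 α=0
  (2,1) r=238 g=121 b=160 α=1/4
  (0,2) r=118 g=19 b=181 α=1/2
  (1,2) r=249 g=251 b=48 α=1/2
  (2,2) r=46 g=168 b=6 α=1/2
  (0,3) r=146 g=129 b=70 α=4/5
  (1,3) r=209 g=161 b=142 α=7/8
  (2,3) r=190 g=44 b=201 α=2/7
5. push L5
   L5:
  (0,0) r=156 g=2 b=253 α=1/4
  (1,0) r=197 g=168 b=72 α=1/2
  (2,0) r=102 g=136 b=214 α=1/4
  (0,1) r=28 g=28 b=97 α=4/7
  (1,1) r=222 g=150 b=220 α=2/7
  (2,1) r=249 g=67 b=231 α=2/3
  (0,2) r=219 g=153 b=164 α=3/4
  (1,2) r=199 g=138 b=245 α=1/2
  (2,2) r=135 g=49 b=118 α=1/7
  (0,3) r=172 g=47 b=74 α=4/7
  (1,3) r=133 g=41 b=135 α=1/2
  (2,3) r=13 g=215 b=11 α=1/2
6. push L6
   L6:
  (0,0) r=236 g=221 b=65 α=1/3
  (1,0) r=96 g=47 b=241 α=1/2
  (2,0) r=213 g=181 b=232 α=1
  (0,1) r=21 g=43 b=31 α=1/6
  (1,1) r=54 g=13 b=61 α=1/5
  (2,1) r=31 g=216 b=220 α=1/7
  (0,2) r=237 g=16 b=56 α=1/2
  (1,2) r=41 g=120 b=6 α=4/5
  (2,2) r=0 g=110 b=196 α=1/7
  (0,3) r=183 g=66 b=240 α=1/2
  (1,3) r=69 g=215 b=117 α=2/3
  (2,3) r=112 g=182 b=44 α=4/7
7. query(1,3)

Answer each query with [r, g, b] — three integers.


query (1,3) [L1,L2,L3,L4,L5,L6] — begin 0,0,0
L1 α=3/8: [417/8, 33/8, 357/8]
L2 α=1/3: [637/12, 749/12, 805/12]
L3 α=3/4: [6253/48, 1577/48, 7465/48]
L4 α=7/8: [76477/384, 55673/384, 55177/384]
L5 α=1/2: [127549/768, 71417/768, 107017/768]
L6 α=2/3: [233533/2304, 401657/2304, 286729/2304]
→ [101, 174, 124]


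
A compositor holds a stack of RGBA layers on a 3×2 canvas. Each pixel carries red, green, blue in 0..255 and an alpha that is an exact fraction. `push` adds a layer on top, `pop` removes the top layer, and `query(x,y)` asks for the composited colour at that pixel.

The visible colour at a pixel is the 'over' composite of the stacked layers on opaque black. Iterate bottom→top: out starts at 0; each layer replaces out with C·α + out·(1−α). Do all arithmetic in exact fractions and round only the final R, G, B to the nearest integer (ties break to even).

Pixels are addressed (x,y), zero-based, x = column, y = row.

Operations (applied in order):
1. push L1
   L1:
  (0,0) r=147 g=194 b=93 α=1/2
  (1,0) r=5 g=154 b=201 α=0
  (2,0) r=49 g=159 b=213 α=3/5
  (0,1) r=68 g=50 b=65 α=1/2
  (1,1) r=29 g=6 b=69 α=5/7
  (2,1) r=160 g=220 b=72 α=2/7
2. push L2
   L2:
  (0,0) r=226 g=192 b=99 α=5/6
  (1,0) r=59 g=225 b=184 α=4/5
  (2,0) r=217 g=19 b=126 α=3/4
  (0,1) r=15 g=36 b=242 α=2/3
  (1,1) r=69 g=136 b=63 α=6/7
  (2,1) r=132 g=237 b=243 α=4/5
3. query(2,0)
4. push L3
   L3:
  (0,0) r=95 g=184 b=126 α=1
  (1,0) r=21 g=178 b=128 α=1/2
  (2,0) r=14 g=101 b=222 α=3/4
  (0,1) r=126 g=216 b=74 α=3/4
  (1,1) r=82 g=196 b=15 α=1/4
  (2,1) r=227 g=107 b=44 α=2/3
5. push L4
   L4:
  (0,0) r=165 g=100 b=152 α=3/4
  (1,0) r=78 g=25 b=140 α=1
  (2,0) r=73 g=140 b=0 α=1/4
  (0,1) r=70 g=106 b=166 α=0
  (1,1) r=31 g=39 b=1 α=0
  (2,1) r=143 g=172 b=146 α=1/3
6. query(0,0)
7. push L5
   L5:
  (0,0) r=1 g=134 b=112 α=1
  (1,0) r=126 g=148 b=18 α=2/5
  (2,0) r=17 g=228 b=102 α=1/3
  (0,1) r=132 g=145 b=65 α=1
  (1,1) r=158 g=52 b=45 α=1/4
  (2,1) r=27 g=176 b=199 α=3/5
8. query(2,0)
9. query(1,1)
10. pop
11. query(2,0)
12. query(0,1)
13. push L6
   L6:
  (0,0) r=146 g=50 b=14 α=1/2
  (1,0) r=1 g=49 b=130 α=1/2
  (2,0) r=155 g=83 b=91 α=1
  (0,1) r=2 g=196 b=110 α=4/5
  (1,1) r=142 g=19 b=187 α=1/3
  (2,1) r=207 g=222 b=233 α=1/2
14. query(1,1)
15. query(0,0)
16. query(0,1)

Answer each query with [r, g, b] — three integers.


at x=2,y=0 over L1,L2:
after L1 α=3/5: [147/5, 477/5, 639/5]
after L2 α=3/4: [1701/10, 381/10, 2529/20]
→ [170, 38, 126]

(0,0) stack=L1,L2,L3,L4; from [0,0,0]:
after L1 α=1/2: [147/2, 97, 93/2]
after L2 α=5/6: [2407/12, 1057/6, 361/4]
after L3 α=1: [95, 184, 126]
after L4 α=3/4: [295/2, 121, 291/2]
→ [148, 121, 146]

query (2,0) [L1,L2,L3,L4,L5] — begin 0,0,0
after L1 α=3/5: [147/5, 477/5, 639/5]
after L2 α=3/4: [1701/10, 381/10, 2529/20]
after L3 α=3/4: [2121/40, 3411/40, 15849/80]
after L4 α=1/4: [9283/160, 15833/160, 47547/320]
after L5 α=1/3: [10643/240, 34073/240, 21289/160]
→ [44, 142, 133]

at x=1,y=1 over L1,L2,L3,L4,L5:
+L1 (α=5/7) → [145/7, 30/7, 345/7]
+L2 (α=6/7) → [3043/49, 5742/49, 2991/49]
+L3 (α=1/4) → [13147/196, 13415/98, 2427/49]
+L4 (α=0) → [13147/196, 13415/98, 2427/49]
+L5 (α=1/4) → [70409/784, 45341/392, 4743/98]
= [90, 116, 48]

at x=2,y=0 over L1,L2,L3,L4:
+L1 (α=3/5) → [147/5, 477/5, 639/5]
+L2 (α=3/4) → [1701/10, 381/10, 2529/20]
+L3 (α=3/4) → [2121/40, 3411/40, 15849/80]
+L4 (α=1/4) → [9283/160, 15833/160, 47547/320]
rounded: [58, 99, 149]

query (0,1) [L1,L2,L3,L4] — begin 0,0,0
+L1 (α=1/2) → [34, 25, 65/2]
+L2 (α=2/3) → [64/3, 97/3, 1033/6]
+L3 (α=3/4) → [599/6, 2041/12, 2365/24]
+L4 (α=0) → [599/6, 2041/12, 2365/24]
→ [100, 170, 99]

at x=1,y=1 over L1,L2,L3,L4,L6:
L1 α=5/7: [145/7, 30/7, 345/7]
L2 α=6/7: [3043/49, 5742/49, 2991/49]
L3 α=1/4: [13147/196, 13415/98, 2427/49]
L4 α=0: [13147/196, 13415/98, 2427/49]
L6 α=1/3: [9021/98, 4782/49, 14017/147]
→ [92, 98, 95]

query (0,0) [L1,L2,L3,L4,L6] — begin 0,0,0
L1 α=1/2: [147/2, 97, 93/2]
L2 α=5/6: [2407/12, 1057/6, 361/4]
L3 α=1: [95, 184, 126]
L4 α=3/4: [295/2, 121, 291/2]
L6 α=1/2: [587/4, 171/2, 319/4]
= [147, 86, 80]

query (0,1) [L1,L2,L3,L4,L6] — begin 0,0,0
L1 α=1/2: [34, 25, 65/2]
L2 α=2/3: [64/3, 97/3, 1033/6]
L3 α=3/4: [599/6, 2041/12, 2365/24]
L4 α=0: [599/6, 2041/12, 2365/24]
L6 α=4/5: [647/30, 11449/60, 2585/24]
rounded: [22, 191, 108]


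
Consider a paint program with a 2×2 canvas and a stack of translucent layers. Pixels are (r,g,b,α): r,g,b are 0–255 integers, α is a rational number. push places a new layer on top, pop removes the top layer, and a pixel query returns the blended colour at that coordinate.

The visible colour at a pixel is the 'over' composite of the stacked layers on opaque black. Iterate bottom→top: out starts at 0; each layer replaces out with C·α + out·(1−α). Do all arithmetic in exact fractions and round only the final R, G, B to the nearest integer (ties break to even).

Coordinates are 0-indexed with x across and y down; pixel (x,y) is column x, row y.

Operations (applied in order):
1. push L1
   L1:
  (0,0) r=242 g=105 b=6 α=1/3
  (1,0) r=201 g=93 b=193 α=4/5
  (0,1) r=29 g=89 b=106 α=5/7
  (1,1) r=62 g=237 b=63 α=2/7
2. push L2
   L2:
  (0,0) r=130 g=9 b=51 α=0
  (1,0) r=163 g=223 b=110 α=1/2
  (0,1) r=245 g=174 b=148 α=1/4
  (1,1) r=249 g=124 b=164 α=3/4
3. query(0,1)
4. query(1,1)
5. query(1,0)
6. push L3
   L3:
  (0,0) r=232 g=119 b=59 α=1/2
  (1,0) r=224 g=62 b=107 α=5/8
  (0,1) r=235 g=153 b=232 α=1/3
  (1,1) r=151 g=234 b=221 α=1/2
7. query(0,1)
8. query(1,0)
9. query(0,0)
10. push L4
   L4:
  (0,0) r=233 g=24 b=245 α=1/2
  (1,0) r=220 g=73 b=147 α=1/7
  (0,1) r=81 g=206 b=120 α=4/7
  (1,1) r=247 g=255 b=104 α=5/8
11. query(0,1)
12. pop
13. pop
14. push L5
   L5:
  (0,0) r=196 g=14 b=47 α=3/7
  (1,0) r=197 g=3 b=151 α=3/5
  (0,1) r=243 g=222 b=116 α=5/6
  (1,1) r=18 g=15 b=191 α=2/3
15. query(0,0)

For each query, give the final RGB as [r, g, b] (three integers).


at x=0,y=1 over L1,L2:
+L1 (α=5/7) → [145/7, 445/7, 530/7]
+L2 (α=1/4) → [1075/14, 2553/28, 1313/14]
rounded: [77, 91, 94]

query (1,1) [L1,L2] — begin 0,0,0
+L1 (α=2/7) → [124/7, 474/7, 18]
+L2 (α=3/4) → [5353/28, 1539/14, 255/2]
rounded: [191, 110, 128]

(1,0) stack=L1,L2; from [0,0,0]:
+L1 (α=4/5) → [804/5, 372/5, 772/5]
+L2 (α=1/2) → [1619/10, 1487/10, 661/5]
→ [162, 149, 132]

at x=0,y=1 over L1,L2,L3:
+L1 (α=5/7) → [145/7, 445/7, 530/7]
+L2 (α=1/4) → [1075/14, 2553/28, 1313/14]
+L3 (α=1/3) → [2720/21, 1565/14, 979/7]
rounded: [130, 112, 140]

query (1,0) [L1,L2,L3] — begin 0,0,0
+L1 (α=4/5) → [804/5, 372/5, 772/5]
+L2 (α=1/2) → [1619/10, 1487/10, 661/5]
+L3 (α=5/8) → [16057/80, 7561/80, 2329/20]
= [201, 95, 116]

(0,0) stack=L1,L2,L3; from [0,0,0]:
L1 α=1/3: [242/3, 35, 2]
L2 α=0: [242/3, 35, 2]
L3 α=1/2: [469/3, 77, 61/2]
= [156, 77, 30]

(0,1) stack=L1,L2,L3,L4; from [0,0,0]:
after L1 α=5/7: [145/7, 445/7, 530/7]
after L2 α=1/4: [1075/14, 2553/28, 1313/14]
after L3 α=1/3: [2720/21, 1565/14, 979/7]
after L4 α=4/7: [4988/49, 16231/98, 6297/49]
= [102, 166, 129]

at x=0,y=0 over L1,L2,L5:
L1 α=1/3: [242/3, 35, 2]
L2 α=0: [242/3, 35, 2]
L5 α=3/7: [2732/21, 26, 149/7]
→ [130, 26, 21]


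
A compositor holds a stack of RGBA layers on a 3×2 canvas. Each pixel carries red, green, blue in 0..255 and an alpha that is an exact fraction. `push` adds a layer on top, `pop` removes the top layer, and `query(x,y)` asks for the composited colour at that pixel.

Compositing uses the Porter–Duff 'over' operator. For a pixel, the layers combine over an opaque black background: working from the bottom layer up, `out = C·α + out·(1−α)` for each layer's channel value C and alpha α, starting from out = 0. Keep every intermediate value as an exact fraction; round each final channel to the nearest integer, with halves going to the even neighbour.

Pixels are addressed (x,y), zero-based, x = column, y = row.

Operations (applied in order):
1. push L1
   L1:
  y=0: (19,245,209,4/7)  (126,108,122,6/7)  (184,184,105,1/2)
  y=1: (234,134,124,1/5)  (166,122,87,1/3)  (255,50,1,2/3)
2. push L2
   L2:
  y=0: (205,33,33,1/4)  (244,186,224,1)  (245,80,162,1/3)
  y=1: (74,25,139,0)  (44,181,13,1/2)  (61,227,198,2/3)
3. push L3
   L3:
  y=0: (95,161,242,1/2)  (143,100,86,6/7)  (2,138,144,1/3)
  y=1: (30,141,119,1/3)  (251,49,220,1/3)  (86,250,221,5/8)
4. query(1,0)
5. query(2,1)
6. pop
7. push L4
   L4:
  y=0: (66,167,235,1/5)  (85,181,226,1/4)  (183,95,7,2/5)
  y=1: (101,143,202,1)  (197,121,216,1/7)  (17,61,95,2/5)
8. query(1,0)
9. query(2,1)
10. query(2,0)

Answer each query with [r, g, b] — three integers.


at x=1,y=0 over L1,L2,L3:
after L1 α=6/7: [108, 648/7, 732/7]
after L2 α=1: [244, 186, 224]
after L3 α=6/7: [1102/7, 786/7, 740/7]
rounded: [157, 112, 106]

(2,1) stack=L1,L2,L3; from [0,0,0]:
L1 α=2/3: [170, 100/3, 2/3]
L2 α=2/3: [292/3, 1462/9, 1190/9]
L3 α=5/8: [361/4, 1303/6, 4505/24]
→ [90, 217, 188]

(1,0) stack=L1,L2,L4; from [0,0,0]:
L1 α=6/7: [108, 648/7, 732/7]
L2 α=1: [244, 186, 224]
L4 α=1/4: [817/4, 739/4, 449/2]
rounded: [204, 185, 224]

query (2,1) [L1,L2,L4] — begin 0,0,0
L1 α=2/3: [170, 100/3, 2/3]
L2 α=2/3: [292/3, 1462/9, 1190/9]
L4 α=2/5: [326/5, 1828/15, 352/3]
= [65, 122, 117]

(2,0) stack=L1,L2,L4; from [0,0,0]:
L1 α=1/2: [92, 92, 105/2]
L2 α=1/3: [143, 88, 89]
L4 α=2/5: [159, 454/5, 281/5]
= [159, 91, 56]


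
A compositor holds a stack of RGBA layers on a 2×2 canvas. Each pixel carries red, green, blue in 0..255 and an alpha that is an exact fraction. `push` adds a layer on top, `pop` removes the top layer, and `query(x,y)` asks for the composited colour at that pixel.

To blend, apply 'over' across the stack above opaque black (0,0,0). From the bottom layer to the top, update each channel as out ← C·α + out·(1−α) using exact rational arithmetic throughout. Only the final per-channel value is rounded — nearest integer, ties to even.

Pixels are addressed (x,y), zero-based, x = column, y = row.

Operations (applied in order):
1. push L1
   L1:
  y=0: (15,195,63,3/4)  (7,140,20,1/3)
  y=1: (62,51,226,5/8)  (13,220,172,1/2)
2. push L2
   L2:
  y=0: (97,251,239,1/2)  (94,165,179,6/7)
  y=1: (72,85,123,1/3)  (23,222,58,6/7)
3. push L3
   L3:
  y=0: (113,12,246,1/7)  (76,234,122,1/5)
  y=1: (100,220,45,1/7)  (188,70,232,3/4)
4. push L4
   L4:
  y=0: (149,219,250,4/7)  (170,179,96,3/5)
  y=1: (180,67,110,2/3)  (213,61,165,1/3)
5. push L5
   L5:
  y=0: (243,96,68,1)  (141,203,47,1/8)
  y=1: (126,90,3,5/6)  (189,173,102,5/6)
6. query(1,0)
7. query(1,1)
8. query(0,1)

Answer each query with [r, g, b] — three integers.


(1,0) stack=L1,L2,L3,L4,L5; from [0,0,0]:
+L1 (α=1/3) → [7/3, 140/3, 20/3]
+L2 (α=6/7) → [1699/21, 3110/21, 3242/21]
+L3 (α=1/5) → [8392/105, 17354/105, 3106/21]
+L4 (α=3/5) → [70334/525, 91093/525, 2452/21]
+L5 (α=1/8) → [80909/600, 53159/300, 2593/24]
→ [135, 177, 108]

at x=1,y=1 over L1,L2,L3,L4,L5:
L1 α=1/2: [13/2, 110, 86]
L2 α=6/7: [289/14, 206, 62]
L3 α=3/4: [8185/56, 104, 379/2]
L4 α=1/3: [14149/84, 269/3, 544/3]
L5 α=5/6: [93529/504, 1432/9, 1037/9]
= [186, 159, 115]

at x=0,y=1 over L1,L2,L3,L4,L5:
L1 α=5/8: [155/4, 255/8, 565/4]
L2 α=1/3: [299/6, 595/12, 811/6]
L3 α=1/7: [57, 1035/14, 856/7]
L4 α=2/3: [139, 2911/42, 2396/21]
L5 α=5/6: [769/6, 21811/252, 2711/126]
rounded: [128, 87, 22]


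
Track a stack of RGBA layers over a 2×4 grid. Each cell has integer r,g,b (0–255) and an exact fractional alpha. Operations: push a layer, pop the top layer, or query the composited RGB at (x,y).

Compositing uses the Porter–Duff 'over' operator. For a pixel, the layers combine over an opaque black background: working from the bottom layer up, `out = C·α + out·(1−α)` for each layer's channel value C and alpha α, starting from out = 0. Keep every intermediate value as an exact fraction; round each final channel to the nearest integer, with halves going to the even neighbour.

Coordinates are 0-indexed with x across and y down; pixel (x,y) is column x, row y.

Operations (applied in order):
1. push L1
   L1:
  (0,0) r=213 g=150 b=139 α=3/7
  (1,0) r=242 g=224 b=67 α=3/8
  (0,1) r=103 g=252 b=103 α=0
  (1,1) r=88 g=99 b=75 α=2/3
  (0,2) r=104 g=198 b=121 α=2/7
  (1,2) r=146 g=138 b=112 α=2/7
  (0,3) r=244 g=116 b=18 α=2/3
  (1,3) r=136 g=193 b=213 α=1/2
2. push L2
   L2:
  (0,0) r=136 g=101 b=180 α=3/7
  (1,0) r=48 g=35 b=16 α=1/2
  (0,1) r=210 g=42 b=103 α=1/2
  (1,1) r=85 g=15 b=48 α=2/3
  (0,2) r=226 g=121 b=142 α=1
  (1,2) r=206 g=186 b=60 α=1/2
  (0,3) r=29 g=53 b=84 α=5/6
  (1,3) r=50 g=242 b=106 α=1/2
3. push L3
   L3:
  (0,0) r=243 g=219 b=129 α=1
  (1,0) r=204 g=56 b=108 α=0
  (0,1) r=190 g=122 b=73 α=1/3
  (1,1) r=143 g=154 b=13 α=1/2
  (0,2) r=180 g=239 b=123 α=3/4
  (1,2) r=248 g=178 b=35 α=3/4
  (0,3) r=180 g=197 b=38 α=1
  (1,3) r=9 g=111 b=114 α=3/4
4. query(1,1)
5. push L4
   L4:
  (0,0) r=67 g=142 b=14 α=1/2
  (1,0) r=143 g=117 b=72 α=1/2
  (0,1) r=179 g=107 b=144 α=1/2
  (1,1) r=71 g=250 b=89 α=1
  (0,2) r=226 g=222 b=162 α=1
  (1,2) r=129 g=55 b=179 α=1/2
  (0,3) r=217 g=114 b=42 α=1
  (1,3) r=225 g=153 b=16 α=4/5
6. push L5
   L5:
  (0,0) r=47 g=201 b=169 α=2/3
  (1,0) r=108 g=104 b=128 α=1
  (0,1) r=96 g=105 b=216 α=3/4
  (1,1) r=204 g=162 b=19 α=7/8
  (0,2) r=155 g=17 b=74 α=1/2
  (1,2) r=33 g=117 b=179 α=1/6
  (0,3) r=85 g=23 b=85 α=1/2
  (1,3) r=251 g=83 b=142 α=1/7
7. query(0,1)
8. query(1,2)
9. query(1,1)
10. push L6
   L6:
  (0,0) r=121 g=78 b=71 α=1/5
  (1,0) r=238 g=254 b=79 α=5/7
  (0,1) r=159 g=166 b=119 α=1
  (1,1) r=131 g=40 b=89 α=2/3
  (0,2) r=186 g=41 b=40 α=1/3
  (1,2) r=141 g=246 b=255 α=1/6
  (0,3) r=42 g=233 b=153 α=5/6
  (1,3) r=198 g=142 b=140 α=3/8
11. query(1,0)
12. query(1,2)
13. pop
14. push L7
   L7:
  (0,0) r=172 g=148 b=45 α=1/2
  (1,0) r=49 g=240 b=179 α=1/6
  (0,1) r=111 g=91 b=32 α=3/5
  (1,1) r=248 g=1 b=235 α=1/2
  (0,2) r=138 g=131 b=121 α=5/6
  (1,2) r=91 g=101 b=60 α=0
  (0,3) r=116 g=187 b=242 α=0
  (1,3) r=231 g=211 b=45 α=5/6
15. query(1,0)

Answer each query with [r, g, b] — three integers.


at x=1,y=1 over L1,L2,L3:
L1 α=2/3: [176/3, 66, 50]
L2 α=2/3: [686/9, 32, 146/3]
L3 α=1/2: [1973/18, 93, 185/6]
rounded: [110, 93, 31]

at x=0,y=1 over L1,L2,L3,L4,L5:
after L1 α=0: [0, 0, 0]
after L2 α=1/2: [105, 21, 103/2]
after L3 α=1/3: [400/3, 164/3, 176/3]
after L4 α=1/2: [937/6, 485/6, 304/3]
after L5 α=3/4: [2665/24, 2375/24, 562/3]
→ [111, 99, 187]

query (1,2) [L1,L2,L3,L4,L5] — begin 0,0,0
after L1 α=2/7: [292/7, 276/7, 32]
after L2 α=1/2: [867/7, 789/7, 46]
after L3 α=3/4: [6075/28, 4527/28, 151/4]
after L4 α=1/2: [9687/56, 6067/56, 867/8]
after L5 α=1/6: [16761/112, 36887/336, 5767/48]
→ [150, 110, 120]

query (1,1) [L1,L2,L3,L4,L5] — begin 0,0,0
L1 α=2/3: [176/3, 66, 50]
L2 α=2/3: [686/9, 32, 146/3]
L3 α=1/2: [1973/18, 93, 185/6]
L4 α=1: [71, 250, 89]
L5 α=7/8: [1499/8, 173, 111/4]
= [187, 173, 28]

query (1,0) [L1,L2,L3,L4,L5,L6] — begin 0,0,0
+L1 (α=3/8) → [363/4, 84, 201/8]
+L2 (α=1/2) → [555/8, 119/2, 329/16]
+L3 (α=0) → [555/8, 119/2, 329/16]
+L4 (α=1/2) → [1699/16, 353/4, 1481/32]
+L5 (α=1) → [108, 104, 128]
+L6 (α=5/7) → [1406/7, 1478/7, 93]
rounded: [201, 211, 93]

query (1,2) [L1,L2,L3,L4,L5,L6] — begin 0,0,0
L1 α=2/7: [292/7, 276/7, 32]
L2 α=1/2: [867/7, 789/7, 46]
L3 α=3/4: [6075/28, 4527/28, 151/4]
L4 α=1/2: [9687/56, 6067/56, 867/8]
L5 α=1/6: [16761/112, 36887/336, 5767/48]
L6 α=1/6: [33199/224, 267091/2016, 41075/288]
= [148, 132, 143]

query (1,0) [L1,L2,L3,L4,L5,L7] — begin 0,0,0
L1 α=3/8: [363/4, 84, 201/8]
L2 α=1/2: [555/8, 119/2, 329/16]
L3 α=0: [555/8, 119/2, 329/16]
L4 α=1/2: [1699/16, 353/4, 1481/32]
L5 α=1: [108, 104, 128]
L7 α=1/6: [589/6, 380/3, 273/2]
→ [98, 127, 136]


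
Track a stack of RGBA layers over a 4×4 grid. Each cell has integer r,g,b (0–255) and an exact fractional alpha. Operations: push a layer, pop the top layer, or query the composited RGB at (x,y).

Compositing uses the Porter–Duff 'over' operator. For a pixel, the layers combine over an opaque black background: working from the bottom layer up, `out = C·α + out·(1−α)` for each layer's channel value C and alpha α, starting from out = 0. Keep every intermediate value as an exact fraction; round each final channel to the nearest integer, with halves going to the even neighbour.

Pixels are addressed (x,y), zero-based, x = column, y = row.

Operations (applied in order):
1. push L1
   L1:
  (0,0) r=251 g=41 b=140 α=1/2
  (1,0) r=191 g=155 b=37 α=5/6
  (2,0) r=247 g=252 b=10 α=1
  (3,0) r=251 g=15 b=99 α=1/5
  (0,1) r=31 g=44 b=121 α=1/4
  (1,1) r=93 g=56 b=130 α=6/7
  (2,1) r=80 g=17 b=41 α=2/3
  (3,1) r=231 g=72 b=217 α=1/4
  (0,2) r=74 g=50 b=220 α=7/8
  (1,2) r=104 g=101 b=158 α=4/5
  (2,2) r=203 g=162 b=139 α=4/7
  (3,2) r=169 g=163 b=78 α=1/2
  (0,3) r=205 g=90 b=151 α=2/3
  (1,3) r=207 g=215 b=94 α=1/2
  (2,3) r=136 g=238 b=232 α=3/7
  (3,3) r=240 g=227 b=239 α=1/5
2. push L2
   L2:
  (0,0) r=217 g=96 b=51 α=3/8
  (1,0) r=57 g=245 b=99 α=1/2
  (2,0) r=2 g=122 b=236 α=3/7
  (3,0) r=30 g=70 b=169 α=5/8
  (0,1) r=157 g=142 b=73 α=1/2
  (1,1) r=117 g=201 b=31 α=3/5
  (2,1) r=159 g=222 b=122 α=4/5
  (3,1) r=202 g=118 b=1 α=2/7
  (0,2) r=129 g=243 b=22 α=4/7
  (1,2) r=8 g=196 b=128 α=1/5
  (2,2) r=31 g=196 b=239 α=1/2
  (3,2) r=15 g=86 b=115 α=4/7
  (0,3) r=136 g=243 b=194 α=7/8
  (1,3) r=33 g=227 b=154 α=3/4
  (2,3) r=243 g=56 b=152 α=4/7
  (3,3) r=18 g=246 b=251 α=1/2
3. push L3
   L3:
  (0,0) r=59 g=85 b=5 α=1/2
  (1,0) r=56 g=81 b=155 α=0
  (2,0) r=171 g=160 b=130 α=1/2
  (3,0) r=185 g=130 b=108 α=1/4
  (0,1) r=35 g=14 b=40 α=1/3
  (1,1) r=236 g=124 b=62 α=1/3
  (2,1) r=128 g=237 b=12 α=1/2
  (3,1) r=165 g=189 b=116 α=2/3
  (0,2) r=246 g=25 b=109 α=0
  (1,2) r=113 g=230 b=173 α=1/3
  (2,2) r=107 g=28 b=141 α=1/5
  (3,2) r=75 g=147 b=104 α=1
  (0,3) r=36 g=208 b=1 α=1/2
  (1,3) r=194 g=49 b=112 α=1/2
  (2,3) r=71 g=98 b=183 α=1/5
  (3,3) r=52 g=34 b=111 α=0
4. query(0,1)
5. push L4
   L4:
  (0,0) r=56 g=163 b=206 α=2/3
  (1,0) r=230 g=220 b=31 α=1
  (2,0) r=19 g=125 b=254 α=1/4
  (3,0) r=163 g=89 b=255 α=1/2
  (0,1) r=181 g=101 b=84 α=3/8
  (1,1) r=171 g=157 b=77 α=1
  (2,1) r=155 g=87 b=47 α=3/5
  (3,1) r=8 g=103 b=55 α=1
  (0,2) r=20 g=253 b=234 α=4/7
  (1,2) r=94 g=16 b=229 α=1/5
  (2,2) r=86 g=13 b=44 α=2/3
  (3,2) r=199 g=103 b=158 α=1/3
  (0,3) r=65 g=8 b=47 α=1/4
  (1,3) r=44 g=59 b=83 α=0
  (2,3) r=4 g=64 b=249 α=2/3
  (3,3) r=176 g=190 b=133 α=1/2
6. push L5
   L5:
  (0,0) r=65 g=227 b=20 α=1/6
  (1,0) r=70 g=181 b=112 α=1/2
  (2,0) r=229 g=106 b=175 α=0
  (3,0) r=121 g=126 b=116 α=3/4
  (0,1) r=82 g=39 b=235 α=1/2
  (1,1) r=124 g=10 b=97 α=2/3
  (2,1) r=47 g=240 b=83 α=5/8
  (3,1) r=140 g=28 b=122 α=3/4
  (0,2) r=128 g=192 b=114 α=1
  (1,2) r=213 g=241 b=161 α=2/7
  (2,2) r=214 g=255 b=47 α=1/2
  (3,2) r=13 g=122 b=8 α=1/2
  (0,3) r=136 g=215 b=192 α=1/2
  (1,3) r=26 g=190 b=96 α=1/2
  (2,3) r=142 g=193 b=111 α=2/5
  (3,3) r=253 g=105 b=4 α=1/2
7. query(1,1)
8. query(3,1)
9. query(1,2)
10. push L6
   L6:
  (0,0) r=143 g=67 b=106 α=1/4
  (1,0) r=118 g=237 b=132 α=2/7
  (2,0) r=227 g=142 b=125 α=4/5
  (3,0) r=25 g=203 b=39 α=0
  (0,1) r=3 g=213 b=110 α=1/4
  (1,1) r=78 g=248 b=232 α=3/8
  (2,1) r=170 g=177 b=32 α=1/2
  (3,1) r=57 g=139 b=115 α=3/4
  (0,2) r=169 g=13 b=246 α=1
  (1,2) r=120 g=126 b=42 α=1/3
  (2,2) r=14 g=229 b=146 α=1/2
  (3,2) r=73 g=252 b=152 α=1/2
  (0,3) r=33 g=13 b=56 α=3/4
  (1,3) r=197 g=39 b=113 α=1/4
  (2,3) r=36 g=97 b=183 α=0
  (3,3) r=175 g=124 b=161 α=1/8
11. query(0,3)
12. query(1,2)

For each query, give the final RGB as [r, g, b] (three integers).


at x=0,y=1 over L1,L2,L3:
+L1 (α=1/4) → [31/4, 11, 121/4]
+L2 (α=1/2) → [659/8, 153/2, 413/8]
+L3 (α=1/3) → [799/12, 167/3, 191/4]
rounded: [67, 56, 48]

(1,1) stack=L1,L2,L3,L4,L5; from [0,0,0]:
after L1 α=6/7: [558/7, 48, 780/7]
after L2 α=3/5: [3573/35, 699/5, 2211/35]
after L3 α=1/3: [15406/105, 2018/15, 6592/105]
after L4 α=1: [171, 157, 77]
after L5 α=2/3: [419/3, 59, 271/3]
→ [140, 59, 90]

query (3,1) [L1,L2,L3,L4,L5] — begin 0,0,0
L1 α=1/4: [231/4, 18, 217/4]
L2 α=2/7: [2771/28, 326/7, 1093/28]
L3 α=2/3: [12011/84, 2972/21, 7589/84]
L4 α=1: [8, 103, 55]
L5 α=3/4: [107, 187/4, 421/4]
→ [107, 47, 105]

query (1,2) [L1,L2,L3,L4,L5] — begin 0,0,0
L1 α=4/5: [416/5, 404/5, 632/5]
L2 α=1/5: [1704/25, 2596/25, 3168/25]
L3 α=1/3: [6233/75, 10942/75, 10661/75]
L4 α=1/5: [31982/375, 44968/375, 59819/375]
L5 α=2/7: [63932/525, 81118/525, 83969/525]
= [122, 155, 160]

at x=0,y=3 over L1,L2,L3,L4,L5,L6:
after L1 α=2/3: [410/3, 60, 302/3]
after L2 α=7/8: [1633/12, 1761/8, 547/3]
after L3 α=1/2: [2065/24, 3425/16, 275/3]
after L4 α=1/4: [2585/32, 10403/64, 161/2]
after L5 α=1/2: [6937/64, 24163/128, 545/4]
after L6 α=3/4: [13273/256, 29155/512, 1217/16]
rounded: [52, 57, 76]

(1,2) stack=L1,L2,L3,L4,L5,L6; from [0,0,0]:
L1 α=4/5: [416/5, 404/5, 632/5]
L2 α=1/5: [1704/25, 2596/25, 3168/25]
L3 α=1/3: [6233/75, 10942/75, 10661/75]
L4 α=1/5: [31982/375, 44968/375, 59819/375]
L5 α=2/7: [63932/525, 81118/525, 83969/525]
L6 α=1/3: [190864/1575, 228386/1575, 189988/1575]
rounded: [121, 145, 121]


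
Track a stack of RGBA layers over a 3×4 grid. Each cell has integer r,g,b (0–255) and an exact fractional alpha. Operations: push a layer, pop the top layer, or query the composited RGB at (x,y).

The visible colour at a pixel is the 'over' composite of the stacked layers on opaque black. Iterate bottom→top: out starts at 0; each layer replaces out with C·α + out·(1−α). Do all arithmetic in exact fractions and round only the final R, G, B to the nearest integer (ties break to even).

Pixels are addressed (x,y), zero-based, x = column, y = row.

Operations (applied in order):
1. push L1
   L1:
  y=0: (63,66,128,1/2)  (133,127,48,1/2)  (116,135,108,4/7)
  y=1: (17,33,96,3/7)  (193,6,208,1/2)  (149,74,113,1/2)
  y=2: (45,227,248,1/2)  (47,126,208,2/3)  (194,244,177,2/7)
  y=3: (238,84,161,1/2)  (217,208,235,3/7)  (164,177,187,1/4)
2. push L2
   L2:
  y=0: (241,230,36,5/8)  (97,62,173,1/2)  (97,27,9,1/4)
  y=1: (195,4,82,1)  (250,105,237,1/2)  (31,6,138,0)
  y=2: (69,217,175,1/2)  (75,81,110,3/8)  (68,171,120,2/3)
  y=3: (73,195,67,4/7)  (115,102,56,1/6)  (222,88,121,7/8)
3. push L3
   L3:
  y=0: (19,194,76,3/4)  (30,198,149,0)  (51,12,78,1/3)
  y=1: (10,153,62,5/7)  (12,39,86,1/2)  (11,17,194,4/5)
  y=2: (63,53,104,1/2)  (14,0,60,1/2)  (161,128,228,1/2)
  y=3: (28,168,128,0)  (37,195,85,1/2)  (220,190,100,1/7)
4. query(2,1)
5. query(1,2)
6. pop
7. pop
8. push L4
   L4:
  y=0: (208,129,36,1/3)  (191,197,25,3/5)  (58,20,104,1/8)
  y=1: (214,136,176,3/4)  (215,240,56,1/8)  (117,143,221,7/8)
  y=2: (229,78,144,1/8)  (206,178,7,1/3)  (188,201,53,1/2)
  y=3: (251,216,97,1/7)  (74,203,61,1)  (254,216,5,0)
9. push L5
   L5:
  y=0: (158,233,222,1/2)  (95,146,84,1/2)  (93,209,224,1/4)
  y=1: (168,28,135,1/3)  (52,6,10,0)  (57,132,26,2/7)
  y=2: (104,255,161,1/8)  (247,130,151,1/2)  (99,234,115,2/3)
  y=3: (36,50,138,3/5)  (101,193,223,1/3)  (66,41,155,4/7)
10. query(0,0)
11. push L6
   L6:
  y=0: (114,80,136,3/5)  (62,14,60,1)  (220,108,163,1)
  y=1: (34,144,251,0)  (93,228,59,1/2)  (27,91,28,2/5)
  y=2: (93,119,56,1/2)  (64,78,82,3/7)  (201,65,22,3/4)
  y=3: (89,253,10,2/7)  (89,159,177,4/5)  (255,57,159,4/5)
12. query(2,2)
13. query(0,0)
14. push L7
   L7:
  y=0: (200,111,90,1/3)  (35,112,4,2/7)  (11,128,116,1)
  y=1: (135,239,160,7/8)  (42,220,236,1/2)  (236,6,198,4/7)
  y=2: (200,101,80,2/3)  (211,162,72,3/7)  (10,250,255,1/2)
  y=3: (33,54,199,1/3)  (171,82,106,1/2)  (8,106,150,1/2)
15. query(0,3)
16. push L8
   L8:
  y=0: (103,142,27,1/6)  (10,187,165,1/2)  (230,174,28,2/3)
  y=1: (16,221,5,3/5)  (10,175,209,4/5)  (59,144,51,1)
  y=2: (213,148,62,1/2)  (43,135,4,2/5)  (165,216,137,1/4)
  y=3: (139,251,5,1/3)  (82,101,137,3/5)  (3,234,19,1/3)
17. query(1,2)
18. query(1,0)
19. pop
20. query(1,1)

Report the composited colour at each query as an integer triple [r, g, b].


query (2,1) [L1,L2,L3] — begin 0,0,0
after L1 α=1/2: [149/2, 37, 113/2]
after L2 α=0: [149/2, 37, 113/2]
after L3 α=4/5: [237/10, 21, 333/2]
rounded: [24, 21, 166]

(1,2) stack=L1,L2,L3; from [0,0,0]:
L1 α=2/3: [94/3, 84, 416/3]
L2 α=3/8: [1145/24, 663/8, 1535/12]
L3 α=1/2: [1481/48, 663/16, 2255/24]
→ [31, 41, 94]

(0,0) stack=L1,L4,L5; from [0,0,0]:
L1 α=1/2: [63/2, 33, 64]
L4 α=1/3: [271/3, 65, 164/3]
L5 α=1/2: [745/6, 149, 415/3]
→ [124, 149, 138]

(2,2) stack=L1,L4,L5,L6; from [0,0,0]:
after L1 α=2/7: [388/7, 488/7, 354/7]
after L4 α=1/2: [852/7, 1895/14, 725/14]
after L5 α=2/3: [746/7, 8447/42, 1315/14]
after L6 α=3/4: [4967/28, 16637/168, 2239/56]
→ [177, 99, 40]

at x=0,y=0 over L1,L4,L5,L6:
L1 α=1/2: [63/2, 33, 64]
L4 α=1/3: [271/3, 65, 164/3]
L5 α=1/2: [745/6, 149, 415/3]
L6 α=3/5: [1771/15, 538/5, 2054/15]
→ [118, 108, 137]

query (0,3) [L1,L4,L5,L6,L7] — begin 0,0,0
+L1 (α=1/2) → [119, 42, 161/2]
+L4 (α=1/7) → [965/7, 468/7, 580/7]
+L5 (α=3/5) → [2686/35, 1986/35, 4058/35]
+L6 (α=2/7) → [3932/49, 5528/49, 4198/49]
+L7 (α=1/3) → [9481/147, 13702/147, 6049/49]
= [64, 93, 123]

(1,2) stack=L1,L4,L5,L6,L7,L8; from [0,0,0]:
+L1 (α=2/3) → [94/3, 84, 416/3]
+L4 (α=1/3) → [806/9, 346/3, 853/9]
+L5 (α=1/2) → [3029/18, 368/3, 1106/9]
+L6 (α=3/7) → [7786/63, 2174/21, 6638/63]
+L7 (α=3/7) → [71023/441, 18902/147, 40160/441]
+L8 (α=2/5) → [16733/147, 32132/245, 41336/735]
rounded: [114, 131, 56]

(1,0) stack=L1,L4,L5,L6,L7,L8; from [0,0,0]:
+L1 (α=1/2) → [133/2, 127/2, 24]
+L4 (α=3/5) → [706/5, 718/5, 123/5]
+L5 (α=1/2) → [1181/10, 724/5, 543/10]
+L6 (α=1) → [62, 14, 60]
+L7 (α=2/7) → [380/7, 42, 44]
+L8 (α=1/2) → [225/7, 229/2, 209/2]
= [32, 114, 104]

(1,1) stack=L1,L4,L5,L6,L7; from [0,0,0]:
after L1 α=1/2: [193/2, 3, 104]
after L4 α=1/8: [1781/16, 261/8, 98]
after L5 α=0: [1781/16, 261/8, 98]
after L6 α=1/2: [3269/32, 2085/16, 157/2]
after L7 α=1/2: [4613/64, 5605/32, 629/4]
= [72, 175, 157]


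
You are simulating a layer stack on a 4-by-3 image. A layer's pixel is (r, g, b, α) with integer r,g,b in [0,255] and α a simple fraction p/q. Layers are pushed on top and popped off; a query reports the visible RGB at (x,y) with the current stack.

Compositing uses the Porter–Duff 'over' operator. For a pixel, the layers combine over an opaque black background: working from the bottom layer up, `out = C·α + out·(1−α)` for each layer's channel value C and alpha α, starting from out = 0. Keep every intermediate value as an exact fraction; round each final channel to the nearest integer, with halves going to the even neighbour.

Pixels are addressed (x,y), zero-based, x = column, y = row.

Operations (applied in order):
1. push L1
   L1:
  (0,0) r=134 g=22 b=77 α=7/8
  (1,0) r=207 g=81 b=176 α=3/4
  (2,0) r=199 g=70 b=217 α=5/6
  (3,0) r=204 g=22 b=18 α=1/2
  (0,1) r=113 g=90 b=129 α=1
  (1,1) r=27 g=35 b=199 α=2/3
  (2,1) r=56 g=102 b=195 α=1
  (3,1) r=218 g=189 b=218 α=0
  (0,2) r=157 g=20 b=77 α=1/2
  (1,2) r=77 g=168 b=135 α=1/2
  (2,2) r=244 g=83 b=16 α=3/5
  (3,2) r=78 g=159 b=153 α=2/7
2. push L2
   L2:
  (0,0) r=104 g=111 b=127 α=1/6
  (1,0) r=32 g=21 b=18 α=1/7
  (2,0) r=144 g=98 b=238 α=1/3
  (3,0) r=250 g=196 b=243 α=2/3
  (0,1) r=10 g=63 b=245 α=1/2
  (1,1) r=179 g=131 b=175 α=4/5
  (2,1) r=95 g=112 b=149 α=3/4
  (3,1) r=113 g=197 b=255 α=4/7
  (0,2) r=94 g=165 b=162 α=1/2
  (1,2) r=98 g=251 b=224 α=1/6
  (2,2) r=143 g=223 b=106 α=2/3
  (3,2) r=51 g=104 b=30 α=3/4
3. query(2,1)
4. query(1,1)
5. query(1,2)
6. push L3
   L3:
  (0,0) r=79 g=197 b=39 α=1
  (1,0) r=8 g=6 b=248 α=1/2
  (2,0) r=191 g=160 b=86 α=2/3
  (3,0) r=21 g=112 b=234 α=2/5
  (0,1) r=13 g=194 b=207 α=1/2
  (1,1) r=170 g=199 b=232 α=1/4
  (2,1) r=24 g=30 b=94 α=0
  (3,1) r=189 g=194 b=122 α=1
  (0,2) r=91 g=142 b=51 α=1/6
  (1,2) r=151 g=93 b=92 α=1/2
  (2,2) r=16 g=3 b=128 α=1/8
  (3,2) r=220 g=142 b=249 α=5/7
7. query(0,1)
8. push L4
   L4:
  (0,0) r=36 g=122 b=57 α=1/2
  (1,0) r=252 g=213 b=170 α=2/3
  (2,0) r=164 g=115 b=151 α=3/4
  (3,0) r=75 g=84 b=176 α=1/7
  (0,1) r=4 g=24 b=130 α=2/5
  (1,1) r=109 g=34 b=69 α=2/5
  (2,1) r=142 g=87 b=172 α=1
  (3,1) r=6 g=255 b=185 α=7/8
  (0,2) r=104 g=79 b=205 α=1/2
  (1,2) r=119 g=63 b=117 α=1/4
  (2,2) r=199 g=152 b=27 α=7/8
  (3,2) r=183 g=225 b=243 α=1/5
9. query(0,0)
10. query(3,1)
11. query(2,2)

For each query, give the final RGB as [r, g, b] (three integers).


query (2,1) [L1,L2] — begin 0,0,0
after L1 α=1: [56, 102, 195]
after L2 α=3/4: [341/4, 219/2, 321/2]
rounded: [85, 110, 160]

at x=1,y=1 over L1,L2:
after L1 α=2/3: [18, 70/3, 398/3]
after L2 α=4/5: [734/5, 1642/15, 2498/15]
= [147, 109, 167]

query (1,2) [L1,L2] — begin 0,0,0
+L1 (α=1/2) → [77/2, 84, 135/2]
+L2 (α=1/6) → [581/12, 671/6, 1123/12]
= [48, 112, 94]

at x=0,y=1 over L1,L2,L3:
after L1 α=1: [113, 90, 129]
after L2 α=1/2: [123/2, 153/2, 187]
after L3 α=1/2: [149/4, 541/4, 197]
rounded: [37, 135, 197]

query (0,0) [L1,L2,L3,L4] — begin 0,0,0
L1 α=7/8: [469/4, 77/4, 539/8]
L2 α=1/6: [2761/24, 829/24, 1237/16]
L3 α=1: [79, 197, 39]
L4 α=1/2: [115/2, 319/2, 48]
→ [58, 160, 48]

query (3,1) [L1,L2,L3,L4] — begin 0,0,0
after L1 α=0: [0, 0, 0]
after L2 α=4/7: [452/7, 788/7, 1020/7]
after L3 α=1: [189, 194, 122]
after L4 α=7/8: [231/8, 1979/8, 1417/8]
rounded: [29, 247, 177]

query (2,2) [L1,L2,L3,L4] — begin 0,0,0
L1 α=3/5: [732/5, 249/5, 48/5]
L2 α=2/3: [2162/15, 2479/15, 1108/15]
L3 α=1/8: [7687/60, 8699/60, 2419/30]
L4 α=7/8: [91267/480, 72539/480, 8089/240]
→ [190, 151, 34]
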